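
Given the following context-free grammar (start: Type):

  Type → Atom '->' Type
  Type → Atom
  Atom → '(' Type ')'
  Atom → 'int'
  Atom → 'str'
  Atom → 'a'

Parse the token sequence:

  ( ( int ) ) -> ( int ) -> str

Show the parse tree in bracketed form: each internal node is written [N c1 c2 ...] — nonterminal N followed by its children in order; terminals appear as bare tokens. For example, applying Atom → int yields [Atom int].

Type
Atom -> Type
( Type ) -> Type
( Atom ) -> Type
( ( Type ) ) -> Type
( ( Atom ) ) -> Type
( ( int ) ) -> Type
( ( int ) ) -> Atom -> Type
( ( int ) ) -> ( Type ) -> Type
( ( int ) ) -> ( Atom ) -> Type
( ( int ) ) -> ( int ) -> Type
( ( int ) ) -> ( int ) -> Atom
( ( int ) ) -> ( int ) -> str

[Type [Atom ( [Type [Atom ( [Type [Atom int]] )]] )] -> [Type [Atom ( [Type [Atom int]] )] -> [Type [Atom str]]]]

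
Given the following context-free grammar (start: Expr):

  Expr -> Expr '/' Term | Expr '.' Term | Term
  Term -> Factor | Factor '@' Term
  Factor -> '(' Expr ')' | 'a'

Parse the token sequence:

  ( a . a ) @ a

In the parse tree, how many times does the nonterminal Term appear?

4

[Expr [Term [Factor ( [Expr [Expr [Term [Factor a]]] . [Term [Factor a]]] )] @ [Term [Factor a]]]]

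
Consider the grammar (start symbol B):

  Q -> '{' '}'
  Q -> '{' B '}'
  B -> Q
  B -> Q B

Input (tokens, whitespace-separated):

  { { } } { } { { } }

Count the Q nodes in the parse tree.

[B [Q { [B [Q { }]] }] [B [Q { }] [B [Q { [B [Q { }]] }]]]]

5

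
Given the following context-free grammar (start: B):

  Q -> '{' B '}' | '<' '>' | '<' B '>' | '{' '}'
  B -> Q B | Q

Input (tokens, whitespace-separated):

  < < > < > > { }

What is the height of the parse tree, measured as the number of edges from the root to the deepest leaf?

[B [Q < [B [Q < >] [B [Q < >]]] >] [B [Q { }]]]

5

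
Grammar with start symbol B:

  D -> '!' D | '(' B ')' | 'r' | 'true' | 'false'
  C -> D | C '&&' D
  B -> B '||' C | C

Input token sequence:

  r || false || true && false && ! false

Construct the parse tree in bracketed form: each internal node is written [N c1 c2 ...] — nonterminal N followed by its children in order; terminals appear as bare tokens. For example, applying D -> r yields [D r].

[B [B [B [C [D r]]] || [C [D false]]] || [C [C [C [D true]] && [D false]] && [D ! [D false]]]]

B
B || C
B || C || C
C || C || C
D || C || C
r || C || C
r || D || C
r || false || C
r || false || C && D
r || false || C && D && D
r || false || D && D && D
r || false || true && D && D
r || false || true && false && D
r || false || true && false && ! D
r || false || true && false && ! false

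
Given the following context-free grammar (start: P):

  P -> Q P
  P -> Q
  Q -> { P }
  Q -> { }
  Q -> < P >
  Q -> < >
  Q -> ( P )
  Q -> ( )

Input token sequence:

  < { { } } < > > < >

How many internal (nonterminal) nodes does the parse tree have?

10

[P [Q < [P [Q { [P [Q { }]] }] [P [Q < >]]] >] [P [Q < >]]]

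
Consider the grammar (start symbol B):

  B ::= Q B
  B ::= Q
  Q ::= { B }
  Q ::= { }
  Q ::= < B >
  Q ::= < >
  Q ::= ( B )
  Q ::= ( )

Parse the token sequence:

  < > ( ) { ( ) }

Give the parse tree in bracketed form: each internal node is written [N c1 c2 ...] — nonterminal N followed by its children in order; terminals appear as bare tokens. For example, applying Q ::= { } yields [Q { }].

[B [Q < >] [B [Q ( )] [B [Q { [B [Q ( )]] }]]]]

B
Q B
< > B
< > Q B
< > ( ) B
< > ( ) Q
< > ( ) { B }
< > ( ) { Q }
< > ( ) { ( ) }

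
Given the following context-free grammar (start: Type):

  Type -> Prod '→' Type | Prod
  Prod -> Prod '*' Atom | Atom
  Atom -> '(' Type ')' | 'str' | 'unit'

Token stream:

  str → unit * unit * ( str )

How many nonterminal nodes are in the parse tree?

13

[Type [Prod [Atom str]] → [Type [Prod [Prod [Prod [Atom unit]] * [Atom unit]] * [Atom ( [Type [Prod [Atom str]]] )]]]]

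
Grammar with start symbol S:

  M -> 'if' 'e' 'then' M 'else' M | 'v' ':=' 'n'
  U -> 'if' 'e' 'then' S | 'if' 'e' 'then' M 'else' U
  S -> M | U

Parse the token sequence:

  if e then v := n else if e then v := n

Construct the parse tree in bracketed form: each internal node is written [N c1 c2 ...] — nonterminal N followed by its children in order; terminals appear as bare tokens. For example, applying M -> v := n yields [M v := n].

S
U
if e then M else U
if e then v := n else U
if e then v := n else if e then S
if e then v := n else if e then M
if e then v := n else if e then v := n

[S [U if e then [M v := n] else [U if e then [S [M v := n]]]]]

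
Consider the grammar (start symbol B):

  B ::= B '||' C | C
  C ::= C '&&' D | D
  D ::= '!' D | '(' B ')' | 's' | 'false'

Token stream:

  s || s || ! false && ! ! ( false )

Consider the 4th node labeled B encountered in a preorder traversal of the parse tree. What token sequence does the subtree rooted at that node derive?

[B [B [B [C [D s]]] || [C [D s]]] || [C [C [D ! [D false]]] && [D ! [D ! [D ( [B [C [D false]]] )]]]]]

false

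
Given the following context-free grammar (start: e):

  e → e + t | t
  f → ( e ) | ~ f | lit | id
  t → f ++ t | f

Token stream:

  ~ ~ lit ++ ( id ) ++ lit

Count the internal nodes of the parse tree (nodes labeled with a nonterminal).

[e [t [f ~ [f ~ [f lit]]] ++ [t [f ( [e [t [f id]]] )] ++ [t [f lit]]]]]

12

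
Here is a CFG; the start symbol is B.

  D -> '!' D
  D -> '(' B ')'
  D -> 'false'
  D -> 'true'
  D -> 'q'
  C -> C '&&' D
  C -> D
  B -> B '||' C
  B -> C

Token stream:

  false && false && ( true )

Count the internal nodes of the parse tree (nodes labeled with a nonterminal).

[B [C [C [C [D false]] && [D false]] && [D ( [B [C [D true]]] )]]]

10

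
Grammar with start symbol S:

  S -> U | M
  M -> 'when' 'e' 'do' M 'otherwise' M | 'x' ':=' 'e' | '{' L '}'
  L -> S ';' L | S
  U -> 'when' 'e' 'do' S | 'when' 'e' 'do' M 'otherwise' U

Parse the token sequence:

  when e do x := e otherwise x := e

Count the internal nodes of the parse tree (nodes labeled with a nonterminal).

4

[S [M when e do [M x := e] otherwise [M x := e]]]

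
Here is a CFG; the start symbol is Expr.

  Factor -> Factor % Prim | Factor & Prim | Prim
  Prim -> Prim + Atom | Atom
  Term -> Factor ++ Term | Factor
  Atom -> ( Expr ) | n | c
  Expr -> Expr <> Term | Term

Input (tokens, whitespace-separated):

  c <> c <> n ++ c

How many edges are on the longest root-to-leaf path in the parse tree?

[Expr [Expr [Expr [Term [Factor [Prim [Atom c]]]]] <> [Term [Factor [Prim [Atom c]]]]] <> [Term [Factor [Prim [Atom n]]] ++ [Term [Factor [Prim [Atom c]]]]]]

7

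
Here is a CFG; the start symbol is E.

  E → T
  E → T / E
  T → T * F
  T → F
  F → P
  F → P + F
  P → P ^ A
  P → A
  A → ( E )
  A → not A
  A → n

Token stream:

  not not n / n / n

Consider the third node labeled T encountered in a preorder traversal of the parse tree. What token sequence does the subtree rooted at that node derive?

n

[E [T [F [P [A not [A not [A n]]]]]] / [E [T [F [P [A n]]]] / [E [T [F [P [A n]]]]]]]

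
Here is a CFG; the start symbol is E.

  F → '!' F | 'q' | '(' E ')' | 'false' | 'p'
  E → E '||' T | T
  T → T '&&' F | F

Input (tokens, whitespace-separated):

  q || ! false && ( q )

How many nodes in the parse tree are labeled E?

3

[E [E [T [F q]]] || [T [T [F ! [F false]]] && [F ( [E [T [F q]]] )]]]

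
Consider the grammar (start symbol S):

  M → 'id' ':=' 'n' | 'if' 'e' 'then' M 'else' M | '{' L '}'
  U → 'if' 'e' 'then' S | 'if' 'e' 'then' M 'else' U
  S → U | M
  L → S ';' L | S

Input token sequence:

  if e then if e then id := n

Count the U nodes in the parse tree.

2

[S [U if e then [S [U if e then [S [M id := n]]]]]]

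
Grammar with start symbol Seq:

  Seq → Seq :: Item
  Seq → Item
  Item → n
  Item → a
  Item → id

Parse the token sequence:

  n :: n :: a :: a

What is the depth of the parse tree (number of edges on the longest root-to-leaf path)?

5

[Seq [Seq [Seq [Seq [Item n]] :: [Item n]] :: [Item a]] :: [Item a]]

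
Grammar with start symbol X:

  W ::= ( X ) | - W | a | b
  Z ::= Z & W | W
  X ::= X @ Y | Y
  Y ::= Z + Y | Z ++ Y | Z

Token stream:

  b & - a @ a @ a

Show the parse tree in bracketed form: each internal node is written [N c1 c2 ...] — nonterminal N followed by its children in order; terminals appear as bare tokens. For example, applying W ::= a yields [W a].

X
X @ Y
X @ Y @ Y
Y @ Y @ Y
Z @ Y @ Y
Z & W @ Y @ Y
W & W @ Y @ Y
b & W @ Y @ Y
b & - W @ Y @ Y
b & - a @ Y @ Y
b & - a @ Z @ Y
b & - a @ W @ Y
b & - a @ a @ Y
b & - a @ a @ Z
b & - a @ a @ W
b & - a @ a @ a

[X [X [X [Y [Z [Z [W b]] & [W - [W a]]]]] @ [Y [Z [W a]]]] @ [Y [Z [W a]]]]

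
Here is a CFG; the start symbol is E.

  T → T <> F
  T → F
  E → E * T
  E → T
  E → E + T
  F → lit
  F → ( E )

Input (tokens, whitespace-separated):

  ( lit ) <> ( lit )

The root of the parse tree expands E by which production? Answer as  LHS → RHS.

[E [T [T [F ( [E [T [F lit]]] )]] <> [F ( [E [T [F lit]]] )]]]

E → T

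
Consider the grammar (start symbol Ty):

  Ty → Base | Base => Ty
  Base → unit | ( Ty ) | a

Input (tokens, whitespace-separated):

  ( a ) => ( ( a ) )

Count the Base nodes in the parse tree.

[Ty [Base ( [Ty [Base a]] )] => [Ty [Base ( [Ty [Base ( [Ty [Base a]] )]] )]]]

5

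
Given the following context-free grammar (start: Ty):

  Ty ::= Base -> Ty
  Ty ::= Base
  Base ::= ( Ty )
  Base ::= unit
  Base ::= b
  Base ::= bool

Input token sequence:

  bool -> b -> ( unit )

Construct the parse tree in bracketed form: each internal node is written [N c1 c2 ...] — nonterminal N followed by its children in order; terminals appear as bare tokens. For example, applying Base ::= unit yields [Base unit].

[Ty [Base bool] -> [Ty [Base b] -> [Ty [Base ( [Ty [Base unit]] )]]]]

Ty
Base -> Ty
bool -> Ty
bool -> Base -> Ty
bool -> b -> Ty
bool -> b -> Base
bool -> b -> ( Ty )
bool -> b -> ( Base )
bool -> b -> ( unit )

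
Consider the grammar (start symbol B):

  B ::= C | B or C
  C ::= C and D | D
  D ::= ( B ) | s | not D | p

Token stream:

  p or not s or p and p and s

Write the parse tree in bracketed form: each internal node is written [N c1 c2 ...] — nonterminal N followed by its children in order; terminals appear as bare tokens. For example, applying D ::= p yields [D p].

[B [B [B [C [D p]]] or [C [D not [D s]]]] or [C [C [C [D p]] and [D p]] and [D s]]]

B
B or C
B or C or C
C or C or C
D or C or C
p or C or C
p or D or C
p or not D or C
p or not s or C
p or not s or C and D
p or not s or C and D and D
p or not s or D and D and D
p or not s or p and D and D
p or not s or p and p and D
p or not s or p and p and s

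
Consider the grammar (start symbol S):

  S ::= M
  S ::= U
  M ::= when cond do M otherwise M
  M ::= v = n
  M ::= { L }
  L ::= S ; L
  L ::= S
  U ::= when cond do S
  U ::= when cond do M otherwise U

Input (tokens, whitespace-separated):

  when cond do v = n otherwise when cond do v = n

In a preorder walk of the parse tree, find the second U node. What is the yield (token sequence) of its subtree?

when cond do v = n

[S [U when cond do [M v = n] otherwise [U when cond do [S [M v = n]]]]]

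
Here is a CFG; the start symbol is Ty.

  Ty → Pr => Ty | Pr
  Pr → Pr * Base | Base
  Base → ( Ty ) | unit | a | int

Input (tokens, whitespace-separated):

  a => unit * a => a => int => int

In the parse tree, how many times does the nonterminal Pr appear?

6

[Ty [Pr [Base a]] => [Ty [Pr [Pr [Base unit]] * [Base a]] => [Ty [Pr [Base a]] => [Ty [Pr [Base int]] => [Ty [Pr [Base int]]]]]]]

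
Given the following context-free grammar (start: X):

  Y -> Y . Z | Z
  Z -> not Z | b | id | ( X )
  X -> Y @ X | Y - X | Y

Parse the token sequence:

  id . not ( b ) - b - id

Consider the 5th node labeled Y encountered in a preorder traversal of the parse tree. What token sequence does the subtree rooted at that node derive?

id

[X [Y [Y [Z id]] . [Z not [Z ( [X [Y [Z b]]] )]]] - [X [Y [Z b]] - [X [Y [Z id]]]]]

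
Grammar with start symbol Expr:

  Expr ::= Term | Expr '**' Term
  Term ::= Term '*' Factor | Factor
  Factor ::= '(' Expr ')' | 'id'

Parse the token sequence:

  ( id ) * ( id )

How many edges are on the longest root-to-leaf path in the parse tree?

7

[Expr [Term [Term [Factor ( [Expr [Term [Factor id]]] )]] * [Factor ( [Expr [Term [Factor id]]] )]]]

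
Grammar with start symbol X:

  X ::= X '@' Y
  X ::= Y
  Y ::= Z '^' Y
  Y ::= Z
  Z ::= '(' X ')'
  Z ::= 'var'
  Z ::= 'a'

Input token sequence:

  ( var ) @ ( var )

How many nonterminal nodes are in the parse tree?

[X [X [Y [Z ( [X [Y [Z var]]] )]]] @ [Y [Z ( [X [Y [Z var]]] )]]]

12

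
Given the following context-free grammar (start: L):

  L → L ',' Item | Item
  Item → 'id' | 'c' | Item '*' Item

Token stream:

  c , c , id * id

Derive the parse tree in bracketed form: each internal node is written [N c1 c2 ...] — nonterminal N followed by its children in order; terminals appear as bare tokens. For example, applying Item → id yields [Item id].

L
L , Item
L , Item , Item
Item , Item , Item
c , Item , Item
c , c , Item
c , c , Item * Item
c , c , id * Item
c , c , id * id

[L [L [L [Item c]] , [Item c]] , [Item [Item id] * [Item id]]]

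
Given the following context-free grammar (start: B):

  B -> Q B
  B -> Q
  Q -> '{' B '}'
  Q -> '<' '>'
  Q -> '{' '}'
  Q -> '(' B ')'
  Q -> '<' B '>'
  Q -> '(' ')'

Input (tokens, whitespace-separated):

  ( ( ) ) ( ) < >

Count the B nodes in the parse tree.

[B [Q ( [B [Q ( )]] )] [B [Q ( )] [B [Q < >]]]]

4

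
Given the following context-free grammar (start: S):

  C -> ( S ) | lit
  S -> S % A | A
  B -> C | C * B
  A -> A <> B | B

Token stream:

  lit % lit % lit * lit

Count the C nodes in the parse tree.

4

[S [S [S [A [B [C lit]]]] % [A [B [C lit]]]] % [A [B [C lit] * [B [C lit]]]]]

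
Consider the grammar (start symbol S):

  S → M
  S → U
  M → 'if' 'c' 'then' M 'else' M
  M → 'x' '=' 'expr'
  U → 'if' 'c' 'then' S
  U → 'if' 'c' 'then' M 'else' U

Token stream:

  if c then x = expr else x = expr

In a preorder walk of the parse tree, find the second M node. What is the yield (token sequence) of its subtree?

[S [M if c then [M x = expr] else [M x = expr]]]

x = expr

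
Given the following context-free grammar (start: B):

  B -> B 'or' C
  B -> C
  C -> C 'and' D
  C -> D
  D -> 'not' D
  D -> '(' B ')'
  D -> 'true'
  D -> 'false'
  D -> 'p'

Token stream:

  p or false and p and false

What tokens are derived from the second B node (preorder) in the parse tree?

p

[B [B [C [D p]]] or [C [C [C [D false]] and [D p]] and [D false]]]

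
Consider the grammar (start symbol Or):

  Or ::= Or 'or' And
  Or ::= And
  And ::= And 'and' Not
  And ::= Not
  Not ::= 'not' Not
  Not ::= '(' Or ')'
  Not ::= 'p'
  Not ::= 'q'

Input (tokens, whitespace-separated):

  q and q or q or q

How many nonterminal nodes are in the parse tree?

11

[Or [Or [Or [And [And [Not q]] and [Not q]]] or [And [Not q]]] or [And [Not q]]]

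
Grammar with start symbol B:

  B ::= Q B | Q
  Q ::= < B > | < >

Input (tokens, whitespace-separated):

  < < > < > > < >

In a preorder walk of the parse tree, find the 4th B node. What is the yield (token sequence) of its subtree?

[B [Q < [B [Q < >] [B [Q < >]]] >] [B [Q < >]]]

< >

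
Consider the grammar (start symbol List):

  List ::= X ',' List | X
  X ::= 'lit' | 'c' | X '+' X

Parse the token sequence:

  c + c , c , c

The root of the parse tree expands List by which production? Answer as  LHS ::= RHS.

[List [X [X c] + [X c]] , [List [X c] , [List [X c]]]]

List ::= X ',' List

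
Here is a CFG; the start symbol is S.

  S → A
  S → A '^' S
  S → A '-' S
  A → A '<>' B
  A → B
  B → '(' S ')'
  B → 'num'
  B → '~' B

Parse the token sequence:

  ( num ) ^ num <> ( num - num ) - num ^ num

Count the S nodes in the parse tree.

7

[S [A [B ( [S [A [B num]]] )]] ^ [S [A [A [B num]] <> [B ( [S [A [B num]] - [S [A [B num]]]] )]] - [S [A [B num]] ^ [S [A [B num]]]]]]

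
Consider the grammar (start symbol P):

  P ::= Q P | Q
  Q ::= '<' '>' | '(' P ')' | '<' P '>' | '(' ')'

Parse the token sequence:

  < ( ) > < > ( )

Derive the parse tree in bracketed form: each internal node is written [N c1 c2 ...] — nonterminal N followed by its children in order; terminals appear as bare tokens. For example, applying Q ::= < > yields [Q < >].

P
Q P
< P > P
< Q > P
< ( ) > P
< ( ) > Q P
< ( ) > < > P
< ( ) > < > Q
< ( ) > < > ( )

[P [Q < [P [Q ( )]] >] [P [Q < >] [P [Q ( )]]]]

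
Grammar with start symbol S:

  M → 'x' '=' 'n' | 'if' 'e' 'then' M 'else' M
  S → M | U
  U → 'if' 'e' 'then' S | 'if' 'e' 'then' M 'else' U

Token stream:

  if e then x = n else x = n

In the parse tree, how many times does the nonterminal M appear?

[S [M if e then [M x = n] else [M x = n]]]

3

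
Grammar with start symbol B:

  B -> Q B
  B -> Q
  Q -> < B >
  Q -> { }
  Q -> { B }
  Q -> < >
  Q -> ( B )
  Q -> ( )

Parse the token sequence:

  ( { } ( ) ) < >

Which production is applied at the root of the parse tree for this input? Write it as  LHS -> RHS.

B -> Q B

[B [Q ( [B [Q { }] [B [Q ( )]]] )] [B [Q < >]]]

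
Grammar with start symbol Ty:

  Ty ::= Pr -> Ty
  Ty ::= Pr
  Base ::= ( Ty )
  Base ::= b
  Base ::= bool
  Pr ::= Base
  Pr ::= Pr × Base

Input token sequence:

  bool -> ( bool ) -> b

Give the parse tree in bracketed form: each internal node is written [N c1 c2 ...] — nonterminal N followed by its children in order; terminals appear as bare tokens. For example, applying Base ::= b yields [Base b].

Ty
Pr -> Ty
Base -> Ty
bool -> Ty
bool -> Pr -> Ty
bool -> Base -> Ty
bool -> ( Ty ) -> Ty
bool -> ( Pr ) -> Ty
bool -> ( Base ) -> Ty
bool -> ( bool ) -> Ty
bool -> ( bool ) -> Pr
bool -> ( bool ) -> Base
bool -> ( bool ) -> b

[Ty [Pr [Base bool]] -> [Ty [Pr [Base ( [Ty [Pr [Base bool]]] )]] -> [Ty [Pr [Base b]]]]]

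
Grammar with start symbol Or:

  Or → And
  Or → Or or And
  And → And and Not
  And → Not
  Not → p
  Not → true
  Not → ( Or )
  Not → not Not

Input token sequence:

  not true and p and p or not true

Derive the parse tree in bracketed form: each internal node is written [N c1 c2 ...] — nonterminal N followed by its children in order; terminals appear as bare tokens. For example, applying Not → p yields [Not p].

Or
Or or And
And or And
And and Not or And
And and Not and Not or And
Not and Not and Not or And
not Not and Not and Not or And
not true and Not and Not or And
not true and p and Not or And
not true and p and p or And
not true and p and p or Not
not true and p and p or not Not
not true and p and p or not true

[Or [Or [And [And [And [Not not [Not true]]] and [Not p]] and [Not p]]] or [And [Not not [Not true]]]]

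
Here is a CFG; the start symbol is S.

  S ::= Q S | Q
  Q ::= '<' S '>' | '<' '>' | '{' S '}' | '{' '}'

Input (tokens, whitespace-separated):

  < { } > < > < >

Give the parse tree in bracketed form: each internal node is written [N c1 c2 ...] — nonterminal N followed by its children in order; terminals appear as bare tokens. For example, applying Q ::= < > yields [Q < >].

S
Q S
< S > S
< Q > S
< { } > S
< { } > Q S
< { } > < > S
< { } > < > Q
< { } > < > < >

[S [Q < [S [Q { }]] >] [S [Q < >] [S [Q < >]]]]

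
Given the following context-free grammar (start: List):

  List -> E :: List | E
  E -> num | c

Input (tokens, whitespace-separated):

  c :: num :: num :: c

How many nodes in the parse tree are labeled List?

4

[List [E c] :: [List [E num] :: [List [E num] :: [List [E c]]]]]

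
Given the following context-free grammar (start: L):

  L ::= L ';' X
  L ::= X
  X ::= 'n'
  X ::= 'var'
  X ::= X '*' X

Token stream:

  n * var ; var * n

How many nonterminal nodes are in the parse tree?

[L [L [X [X n] * [X var]]] ; [X [X var] * [X n]]]

8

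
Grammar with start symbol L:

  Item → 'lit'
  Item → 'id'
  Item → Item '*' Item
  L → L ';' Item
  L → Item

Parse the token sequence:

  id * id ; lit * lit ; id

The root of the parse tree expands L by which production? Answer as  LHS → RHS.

[L [L [L [Item [Item id] * [Item id]]] ; [Item [Item lit] * [Item lit]]] ; [Item id]]

L → L ';' Item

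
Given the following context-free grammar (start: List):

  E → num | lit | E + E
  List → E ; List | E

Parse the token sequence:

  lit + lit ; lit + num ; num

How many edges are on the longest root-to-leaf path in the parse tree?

4

[List [E [E lit] + [E lit]] ; [List [E [E lit] + [E num]] ; [List [E num]]]]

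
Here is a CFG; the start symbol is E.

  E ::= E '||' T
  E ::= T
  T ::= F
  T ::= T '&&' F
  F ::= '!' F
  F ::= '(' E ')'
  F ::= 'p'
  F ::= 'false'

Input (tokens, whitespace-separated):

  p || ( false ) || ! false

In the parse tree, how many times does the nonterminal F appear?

[E [E [E [T [F p]]] || [T [F ( [E [T [F false]]] )]]] || [T [F ! [F false]]]]

5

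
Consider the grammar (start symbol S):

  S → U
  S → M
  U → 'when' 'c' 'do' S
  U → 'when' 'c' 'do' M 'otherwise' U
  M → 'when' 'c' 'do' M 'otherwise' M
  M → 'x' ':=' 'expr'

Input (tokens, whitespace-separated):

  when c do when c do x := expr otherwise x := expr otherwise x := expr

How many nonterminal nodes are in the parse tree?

[S [M when c do [M when c do [M x := expr] otherwise [M x := expr]] otherwise [M x := expr]]]

6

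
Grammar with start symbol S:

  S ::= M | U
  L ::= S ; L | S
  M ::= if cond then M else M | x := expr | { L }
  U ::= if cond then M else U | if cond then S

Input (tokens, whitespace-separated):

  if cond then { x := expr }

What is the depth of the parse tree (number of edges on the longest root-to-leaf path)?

[S [U if cond then [S [M { [L [S [M x := expr]]] }]]]]

7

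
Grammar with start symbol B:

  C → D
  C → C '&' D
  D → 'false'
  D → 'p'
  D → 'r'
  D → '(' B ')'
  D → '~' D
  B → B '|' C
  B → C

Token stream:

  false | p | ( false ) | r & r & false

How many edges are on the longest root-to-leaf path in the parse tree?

7

[B [B [B [B [C [D false]]] | [C [D p]]] | [C [D ( [B [C [D false]]] )]]] | [C [C [C [D r]] & [D r]] & [D false]]]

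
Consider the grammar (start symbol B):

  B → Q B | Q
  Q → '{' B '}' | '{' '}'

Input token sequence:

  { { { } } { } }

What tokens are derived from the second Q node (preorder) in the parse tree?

[B [Q { [B [Q { [B [Q { }]] }] [B [Q { }]]] }]]

{ { } }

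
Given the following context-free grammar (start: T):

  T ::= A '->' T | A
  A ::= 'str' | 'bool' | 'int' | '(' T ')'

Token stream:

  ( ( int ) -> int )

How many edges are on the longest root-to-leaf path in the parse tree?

[T [A ( [T [A ( [T [A int]] )] -> [T [A int]]] )]]

6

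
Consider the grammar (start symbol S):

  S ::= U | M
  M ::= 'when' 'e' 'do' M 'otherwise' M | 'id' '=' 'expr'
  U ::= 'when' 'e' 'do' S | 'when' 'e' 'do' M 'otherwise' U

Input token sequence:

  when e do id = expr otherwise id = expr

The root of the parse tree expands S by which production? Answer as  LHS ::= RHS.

[S [M when e do [M id = expr] otherwise [M id = expr]]]

S ::= M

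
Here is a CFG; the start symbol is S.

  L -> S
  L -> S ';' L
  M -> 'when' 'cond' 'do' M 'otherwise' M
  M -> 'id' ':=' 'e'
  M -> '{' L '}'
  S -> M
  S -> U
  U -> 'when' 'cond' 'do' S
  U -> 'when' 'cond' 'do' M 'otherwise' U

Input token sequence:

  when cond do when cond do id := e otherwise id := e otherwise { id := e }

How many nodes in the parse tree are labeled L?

1

[S [M when cond do [M when cond do [M id := e] otherwise [M id := e]] otherwise [M { [L [S [M id := e]]] }]]]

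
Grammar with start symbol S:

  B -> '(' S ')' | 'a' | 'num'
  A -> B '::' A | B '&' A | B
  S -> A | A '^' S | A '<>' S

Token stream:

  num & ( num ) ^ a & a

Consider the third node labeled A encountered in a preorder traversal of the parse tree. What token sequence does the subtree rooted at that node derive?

[S [A [B num] & [A [B ( [S [A [B num]]] )]]] ^ [S [A [B a] & [A [B a]]]]]

num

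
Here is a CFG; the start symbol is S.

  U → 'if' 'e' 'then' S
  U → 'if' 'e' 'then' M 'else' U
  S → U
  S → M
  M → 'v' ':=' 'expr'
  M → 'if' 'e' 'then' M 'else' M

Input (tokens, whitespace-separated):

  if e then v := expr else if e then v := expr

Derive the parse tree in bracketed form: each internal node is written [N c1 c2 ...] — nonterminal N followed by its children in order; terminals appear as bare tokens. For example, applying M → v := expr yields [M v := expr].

S
U
if e then M else U
if e then v := expr else U
if e then v := expr else if e then S
if e then v := expr else if e then M
if e then v := expr else if e then v := expr

[S [U if e then [M v := expr] else [U if e then [S [M v := expr]]]]]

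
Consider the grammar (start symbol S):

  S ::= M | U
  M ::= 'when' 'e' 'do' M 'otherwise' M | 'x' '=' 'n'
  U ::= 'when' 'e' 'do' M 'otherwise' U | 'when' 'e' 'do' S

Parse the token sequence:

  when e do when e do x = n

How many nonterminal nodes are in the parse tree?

[S [U when e do [S [U when e do [S [M x = n]]]]]]

6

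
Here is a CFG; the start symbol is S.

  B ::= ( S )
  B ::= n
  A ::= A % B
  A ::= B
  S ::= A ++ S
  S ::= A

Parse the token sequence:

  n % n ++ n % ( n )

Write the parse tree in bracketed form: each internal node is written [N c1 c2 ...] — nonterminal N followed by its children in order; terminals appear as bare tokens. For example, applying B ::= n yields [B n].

[S [A [A [B n]] % [B n]] ++ [S [A [A [B n]] % [B ( [S [A [B n]]] )]]]]

S
A ++ S
A % B ++ S
B % B ++ S
n % B ++ S
n % n ++ S
n % n ++ A
n % n ++ A % B
n % n ++ B % B
n % n ++ n % B
n % n ++ n % ( S )
n % n ++ n % ( A )
n % n ++ n % ( B )
n % n ++ n % ( n )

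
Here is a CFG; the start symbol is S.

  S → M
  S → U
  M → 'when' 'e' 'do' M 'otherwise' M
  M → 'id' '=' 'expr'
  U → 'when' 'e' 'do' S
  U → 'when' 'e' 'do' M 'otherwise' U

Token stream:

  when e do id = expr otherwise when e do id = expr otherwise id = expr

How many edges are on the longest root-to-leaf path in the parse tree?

4

[S [M when e do [M id = expr] otherwise [M when e do [M id = expr] otherwise [M id = expr]]]]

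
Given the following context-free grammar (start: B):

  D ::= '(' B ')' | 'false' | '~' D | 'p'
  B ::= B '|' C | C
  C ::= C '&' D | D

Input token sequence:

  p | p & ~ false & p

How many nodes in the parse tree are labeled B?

2

[B [B [C [D p]]] | [C [C [C [D p]] & [D ~ [D false]]] & [D p]]]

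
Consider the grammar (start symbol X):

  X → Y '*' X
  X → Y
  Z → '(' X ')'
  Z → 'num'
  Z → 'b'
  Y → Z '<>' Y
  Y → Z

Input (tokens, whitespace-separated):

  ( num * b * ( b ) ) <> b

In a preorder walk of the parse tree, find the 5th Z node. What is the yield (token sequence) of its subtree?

b

[X [Y [Z ( [X [Y [Z num]] * [X [Y [Z b]] * [X [Y [Z ( [X [Y [Z b]]] )]]]]] )] <> [Y [Z b]]]]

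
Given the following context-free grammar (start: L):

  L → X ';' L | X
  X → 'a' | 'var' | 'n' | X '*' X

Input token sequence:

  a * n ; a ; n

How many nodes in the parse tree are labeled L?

[L [X [X a] * [X n]] ; [L [X a] ; [L [X n]]]]

3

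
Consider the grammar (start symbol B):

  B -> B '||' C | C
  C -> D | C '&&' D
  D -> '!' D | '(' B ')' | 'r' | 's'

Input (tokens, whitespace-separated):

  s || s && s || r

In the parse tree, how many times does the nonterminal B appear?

[B [B [B [C [D s]]] || [C [C [D s]] && [D s]]] || [C [D r]]]

3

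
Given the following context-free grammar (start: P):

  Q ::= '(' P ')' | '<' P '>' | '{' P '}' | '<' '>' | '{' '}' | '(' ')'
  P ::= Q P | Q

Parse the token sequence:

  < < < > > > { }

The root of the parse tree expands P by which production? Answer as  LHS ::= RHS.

[P [Q < [P [Q < [P [Q < >]] >]] >] [P [Q { }]]]

P ::= Q P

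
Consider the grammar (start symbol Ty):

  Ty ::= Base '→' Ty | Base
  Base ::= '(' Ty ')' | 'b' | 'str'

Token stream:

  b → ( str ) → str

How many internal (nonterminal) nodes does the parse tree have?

[Ty [Base b] → [Ty [Base ( [Ty [Base str]] )] → [Ty [Base str]]]]

8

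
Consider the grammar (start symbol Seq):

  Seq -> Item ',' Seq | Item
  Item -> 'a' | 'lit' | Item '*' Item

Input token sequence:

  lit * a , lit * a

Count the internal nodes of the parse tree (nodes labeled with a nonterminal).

8

[Seq [Item [Item lit] * [Item a]] , [Seq [Item [Item lit] * [Item a]]]]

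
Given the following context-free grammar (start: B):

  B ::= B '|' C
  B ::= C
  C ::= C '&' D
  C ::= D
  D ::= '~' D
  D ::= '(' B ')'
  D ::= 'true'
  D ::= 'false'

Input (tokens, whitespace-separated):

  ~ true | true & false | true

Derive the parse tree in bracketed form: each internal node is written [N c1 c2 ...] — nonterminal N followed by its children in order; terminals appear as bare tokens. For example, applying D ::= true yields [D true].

[B [B [B [C [D ~ [D true]]]] | [C [C [D true]] & [D false]]] | [C [D true]]]

B
B | C
B | C | C
C | C | C
D | C | C
~ D | C | C
~ true | C | C
~ true | C & D | C
~ true | D & D | C
~ true | true & D | C
~ true | true & false | C
~ true | true & false | D
~ true | true & false | true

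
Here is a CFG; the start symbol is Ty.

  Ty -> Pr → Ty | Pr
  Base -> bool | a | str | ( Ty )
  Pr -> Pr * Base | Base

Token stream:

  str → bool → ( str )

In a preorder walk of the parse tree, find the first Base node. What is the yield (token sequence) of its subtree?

str

[Ty [Pr [Base str]] → [Ty [Pr [Base bool]] → [Ty [Pr [Base ( [Ty [Pr [Base str]]] )]]]]]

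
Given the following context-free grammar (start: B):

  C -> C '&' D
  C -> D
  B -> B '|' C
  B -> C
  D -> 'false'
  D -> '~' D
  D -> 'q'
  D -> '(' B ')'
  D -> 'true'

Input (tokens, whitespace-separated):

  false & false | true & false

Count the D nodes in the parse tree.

4

[B [B [C [C [D false]] & [D false]]] | [C [C [D true]] & [D false]]]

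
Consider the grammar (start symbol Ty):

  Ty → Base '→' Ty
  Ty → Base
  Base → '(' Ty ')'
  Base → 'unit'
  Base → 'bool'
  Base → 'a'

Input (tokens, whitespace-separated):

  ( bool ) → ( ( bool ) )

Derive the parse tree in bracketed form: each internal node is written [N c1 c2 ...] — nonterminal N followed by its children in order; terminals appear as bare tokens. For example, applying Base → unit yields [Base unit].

[Ty [Base ( [Ty [Base bool]] )] → [Ty [Base ( [Ty [Base ( [Ty [Base bool]] )]] )]]]

Ty
Base → Ty
( Ty ) → Ty
( Base ) → Ty
( bool ) → Ty
( bool ) → Base
( bool ) → ( Ty )
( bool ) → ( Base )
( bool ) → ( ( Ty ) )
( bool ) → ( ( Base ) )
( bool ) → ( ( bool ) )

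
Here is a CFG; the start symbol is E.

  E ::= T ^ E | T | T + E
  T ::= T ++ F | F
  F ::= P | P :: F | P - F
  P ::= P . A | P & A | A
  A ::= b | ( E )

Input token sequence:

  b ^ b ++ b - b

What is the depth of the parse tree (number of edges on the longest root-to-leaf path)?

7

[E [T [F [P [A b]]]] ^ [E [T [T [F [P [A b]]]] ++ [F [P [A b]] - [F [P [A b]]]]]]]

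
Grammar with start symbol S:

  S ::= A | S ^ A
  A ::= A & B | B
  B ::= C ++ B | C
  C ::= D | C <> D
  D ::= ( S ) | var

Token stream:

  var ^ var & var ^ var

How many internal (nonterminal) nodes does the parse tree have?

[S [S [S [A [B [C [D var]]]]] ^ [A [A [B [C [D var]]]] & [B [C [D var]]]]] ^ [A [B [C [D var]]]]]

19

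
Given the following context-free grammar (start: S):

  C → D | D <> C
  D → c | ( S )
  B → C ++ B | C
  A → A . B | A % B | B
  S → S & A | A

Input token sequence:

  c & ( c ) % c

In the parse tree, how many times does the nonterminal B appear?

[S [S [A [B [C [D c]]]]] & [A [A [B [C [D ( [S [A [B [C [D c]]]]] )]]]] % [B [C [D c]]]]]

4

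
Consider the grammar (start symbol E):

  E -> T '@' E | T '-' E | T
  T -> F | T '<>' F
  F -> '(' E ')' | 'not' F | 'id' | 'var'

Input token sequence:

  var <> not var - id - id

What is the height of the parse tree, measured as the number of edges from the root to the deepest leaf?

[E [T [T [F var]] <> [F not [F var]]] - [E [T [F id]] - [E [T [F id]]]]]

5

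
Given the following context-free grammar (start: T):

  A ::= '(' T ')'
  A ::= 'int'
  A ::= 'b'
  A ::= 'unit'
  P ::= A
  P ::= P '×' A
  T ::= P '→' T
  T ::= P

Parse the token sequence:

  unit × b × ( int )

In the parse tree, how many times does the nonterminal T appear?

[T [P [P [P [A unit]] × [A b]] × [A ( [T [P [A int]]] )]]]

2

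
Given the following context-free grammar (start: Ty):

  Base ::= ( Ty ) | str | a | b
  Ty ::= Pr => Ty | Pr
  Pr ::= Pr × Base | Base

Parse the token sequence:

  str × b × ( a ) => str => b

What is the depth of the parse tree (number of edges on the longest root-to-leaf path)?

6

[Ty [Pr [Pr [Pr [Base str]] × [Base b]] × [Base ( [Ty [Pr [Base a]]] )]] => [Ty [Pr [Base str]] => [Ty [Pr [Base b]]]]]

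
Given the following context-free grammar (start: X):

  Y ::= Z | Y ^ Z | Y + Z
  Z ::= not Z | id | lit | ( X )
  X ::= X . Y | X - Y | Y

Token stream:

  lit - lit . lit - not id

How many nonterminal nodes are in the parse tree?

13

[X [X [X [X [Y [Z lit]]] - [Y [Z lit]]] . [Y [Z lit]]] - [Y [Z not [Z id]]]]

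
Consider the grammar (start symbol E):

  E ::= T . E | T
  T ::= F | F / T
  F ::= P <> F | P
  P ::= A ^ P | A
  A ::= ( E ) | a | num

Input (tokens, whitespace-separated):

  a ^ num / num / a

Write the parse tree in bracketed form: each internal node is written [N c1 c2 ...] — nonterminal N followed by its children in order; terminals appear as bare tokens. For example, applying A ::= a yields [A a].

E
T
F / T
P / T
A ^ P / T
a ^ P / T
a ^ A / T
a ^ num / T
a ^ num / F / T
a ^ num / P / T
a ^ num / A / T
a ^ num / num / T
a ^ num / num / F
a ^ num / num / P
a ^ num / num / A
a ^ num / num / a

[E [T [F [P [A a] ^ [P [A num]]]] / [T [F [P [A num]]] / [T [F [P [A a]]]]]]]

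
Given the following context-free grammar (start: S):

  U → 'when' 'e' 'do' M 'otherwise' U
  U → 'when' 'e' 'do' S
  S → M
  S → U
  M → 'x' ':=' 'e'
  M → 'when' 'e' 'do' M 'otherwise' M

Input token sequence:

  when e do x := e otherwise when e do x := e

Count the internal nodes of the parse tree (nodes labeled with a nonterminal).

6

[S [U when e do [M x := e] otherwise [U when e do [S [M x := e]]]]]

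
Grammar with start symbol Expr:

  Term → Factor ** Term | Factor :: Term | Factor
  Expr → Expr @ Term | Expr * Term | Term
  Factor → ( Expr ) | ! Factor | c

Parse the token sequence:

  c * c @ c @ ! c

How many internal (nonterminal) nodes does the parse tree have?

13

[Expr [Expr [Expr [Expr [Term [Factor c]]] * [Term [Factor c]]] @ [Term [Factor c]]] @ [Term [Factor ! [Factor c]]]]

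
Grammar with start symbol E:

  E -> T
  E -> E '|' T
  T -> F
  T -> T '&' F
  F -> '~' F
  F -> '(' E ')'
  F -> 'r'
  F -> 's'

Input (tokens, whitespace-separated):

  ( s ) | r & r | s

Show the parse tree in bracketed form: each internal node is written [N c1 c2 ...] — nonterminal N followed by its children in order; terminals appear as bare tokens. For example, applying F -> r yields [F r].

E
E | T
E | T | T
T | T | T
F | T | T
( E ) | T | T
( T ) | T | T
( F ) | T | T
( s ) | T | T
( s ) | T & F | T
( s ) | F & F | T
( s ) | r & F | T
( s ) | r & r | T
( s ) | r & r | F
( s ) | r & r | s

[E [E [E [T [F ( [E [T [F s]]] )]]] | [T [T [F r]] & [F r]]] | [T [F s]]]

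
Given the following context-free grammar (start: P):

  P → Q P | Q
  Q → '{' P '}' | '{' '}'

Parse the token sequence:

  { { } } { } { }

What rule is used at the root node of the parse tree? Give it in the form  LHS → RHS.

P → Q P

[P [Q { [P [Q { }]] }] [P [Q { }] [P [Q { }]]]]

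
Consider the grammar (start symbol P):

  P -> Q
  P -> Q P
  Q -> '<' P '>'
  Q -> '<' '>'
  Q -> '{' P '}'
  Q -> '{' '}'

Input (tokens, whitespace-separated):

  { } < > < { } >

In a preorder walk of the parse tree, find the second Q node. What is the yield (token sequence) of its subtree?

[P [Q { }] [P [Q < >] [P [Q < [P [Q { }]] >]]]]

< >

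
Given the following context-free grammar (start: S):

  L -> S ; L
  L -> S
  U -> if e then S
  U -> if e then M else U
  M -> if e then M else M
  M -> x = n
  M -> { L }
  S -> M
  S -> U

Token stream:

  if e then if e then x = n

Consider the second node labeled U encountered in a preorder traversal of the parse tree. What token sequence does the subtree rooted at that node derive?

[S [U if e then [S [U if e then [S [M x = n]]]]]]

if e then x = n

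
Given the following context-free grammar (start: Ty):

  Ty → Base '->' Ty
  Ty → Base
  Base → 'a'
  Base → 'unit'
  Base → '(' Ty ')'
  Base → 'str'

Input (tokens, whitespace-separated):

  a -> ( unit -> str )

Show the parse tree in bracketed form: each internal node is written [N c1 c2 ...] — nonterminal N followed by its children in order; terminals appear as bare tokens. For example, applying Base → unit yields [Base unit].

[Ty [Base a] -> [Ty [Base ( [Ty [Base unit] -> [Ty [Base str]]] )]]]

Ty
Base -> Ty
a -> Ty
a -> Base
a -> ( Ty )
a -> ( Base -> Ty )
a -> ( unit -> Ty )
a -> ( unit -> Base )
a -> ( unit -> str )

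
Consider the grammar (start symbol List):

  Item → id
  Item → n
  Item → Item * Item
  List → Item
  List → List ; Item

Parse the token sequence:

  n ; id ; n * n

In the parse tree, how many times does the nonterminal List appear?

[List [List [List [Item n]] ; [Item id]] ; [Item [Item n] * [Item n]]]

3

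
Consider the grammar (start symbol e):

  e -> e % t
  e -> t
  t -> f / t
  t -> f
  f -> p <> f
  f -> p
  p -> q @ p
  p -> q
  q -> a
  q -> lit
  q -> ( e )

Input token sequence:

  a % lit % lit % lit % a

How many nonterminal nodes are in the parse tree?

[e [e [e [e [e [t [f [p [q a]]]]] % [t [f [p [q lit]]]]] % [t [f [p [q lit]]]]] % [t [f [p [q lit]]]]] % [t [f [p [q a]]]]]

25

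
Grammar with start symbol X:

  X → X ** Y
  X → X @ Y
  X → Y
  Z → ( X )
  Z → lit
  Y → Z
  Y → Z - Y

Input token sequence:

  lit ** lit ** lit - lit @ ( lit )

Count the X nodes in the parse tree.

[X [X [X [X [Y [Z lit]]] ** [Y [Z lit]]] ** [Y [Z lit] - [Y [Z lit]]]] @ [Y [Z ( [X [Y [Z lit]]] )]]]

5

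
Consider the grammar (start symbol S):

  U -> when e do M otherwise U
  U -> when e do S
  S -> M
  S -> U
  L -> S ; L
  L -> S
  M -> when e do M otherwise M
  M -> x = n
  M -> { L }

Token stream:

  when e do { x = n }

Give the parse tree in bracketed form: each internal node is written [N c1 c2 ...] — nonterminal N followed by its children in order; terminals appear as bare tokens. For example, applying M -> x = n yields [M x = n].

[S [U when e do [S [M { [L [S [M x = n]]] }]]]]

S
U
when e do S
when e do M
when e do { L }
when e do { S }
when e do { M }
when e do { x = n }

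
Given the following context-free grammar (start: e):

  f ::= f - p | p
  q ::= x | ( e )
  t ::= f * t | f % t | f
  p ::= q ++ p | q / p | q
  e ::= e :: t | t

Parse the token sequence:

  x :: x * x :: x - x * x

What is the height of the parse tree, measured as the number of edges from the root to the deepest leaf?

[e [e [e [t [f [p [q x]]]]] :: [t [f [p [q x]]] * [t [f [p [q x]]]]]] :: [t [f [f [p [q x]]] - [p [q x]]] * [t [f [p [q x]]]]]]

7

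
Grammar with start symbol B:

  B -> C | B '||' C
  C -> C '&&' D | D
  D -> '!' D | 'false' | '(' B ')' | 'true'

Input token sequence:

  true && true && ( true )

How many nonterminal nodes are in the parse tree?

[B [C [C [C [D true]] && [D true]] && [D ( [B [C [D true]]] )]]]

10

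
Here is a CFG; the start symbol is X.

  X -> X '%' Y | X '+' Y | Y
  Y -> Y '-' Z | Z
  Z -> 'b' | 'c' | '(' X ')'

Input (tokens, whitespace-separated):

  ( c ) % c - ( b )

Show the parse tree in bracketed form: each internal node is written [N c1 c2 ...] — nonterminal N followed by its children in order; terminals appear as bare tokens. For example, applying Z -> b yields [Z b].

X
X % Y
Y % Y
Z % Y
( X ) % Y
( Y ) % Y
( Z ) % Y
( c ) % Y
( c ) % Y - Z
( c ) % Z - Z
( c ) % c - Z
( c ) % c - ( X )
( c ) % c - ( Y )
( c ) % c - ( Z )
( c ) % c - ( b )

[X [X [Y [Z ( [X [Y [Z c]]] )]]] % [Y [Y [Z c]] - [Z ( [X [Y [Z b]]] )]]]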